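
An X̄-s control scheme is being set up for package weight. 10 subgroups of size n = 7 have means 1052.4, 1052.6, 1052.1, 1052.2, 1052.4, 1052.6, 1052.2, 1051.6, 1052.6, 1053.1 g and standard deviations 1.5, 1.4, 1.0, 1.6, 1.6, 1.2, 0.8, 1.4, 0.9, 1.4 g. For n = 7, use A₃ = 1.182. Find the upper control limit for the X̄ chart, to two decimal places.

X̄̄ = (1052.4 + 1052.6 + 1052.1 + 1052.2 + 1052.4 + 1052.6 + 1052.2 + 1051.6 + 1052.6 + 1053.1) / 10 = 1052.3800
s̄ = (1.5 + 1.4 + 1.0 + 1.6 + 1.6 + 1.2 + 0.8 + 1.4 + 0.9 + 1.4) / 10 = 1.2800
UCL = X̄̄ + A₃·s̄ = 1052.3800 + 1.182 × 1.2800 = 1053.8930

1053.89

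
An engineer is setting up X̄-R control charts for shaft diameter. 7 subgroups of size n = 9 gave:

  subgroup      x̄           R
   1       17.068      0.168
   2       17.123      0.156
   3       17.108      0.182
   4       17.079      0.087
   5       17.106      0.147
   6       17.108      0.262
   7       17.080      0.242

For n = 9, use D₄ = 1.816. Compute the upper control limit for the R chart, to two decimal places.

R̄ = (0.168 + 0.156 + 0.182 + 0.087 + 0.147 + 0.262 + 0.242) / 7 = 1.2440 / 7 = 0.1777
UCL_R = D₄·R̄ = 1.816 × 0.1777 = 0.3227

0.32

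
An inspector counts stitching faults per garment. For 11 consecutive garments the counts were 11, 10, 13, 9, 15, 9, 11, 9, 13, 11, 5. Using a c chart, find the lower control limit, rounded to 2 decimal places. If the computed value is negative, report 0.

0.80

c̄ = (11 + 10 + 13 + 9 + 15 + 9 + 11 + 9 + 13 + 11 + 5) / 11 = 116 / 11 = 10.5455
LCL = c̄ − 3√c̄ = 10.5455 − 3 × 3.2474 = 0.8033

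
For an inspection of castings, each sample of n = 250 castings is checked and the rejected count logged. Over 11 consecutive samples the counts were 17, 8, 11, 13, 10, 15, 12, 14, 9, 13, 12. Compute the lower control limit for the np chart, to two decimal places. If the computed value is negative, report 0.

1.97

p̄ = Σdᵢ / (k·n) = 134 / (11 × 250) = 0.04873
LCL = np̄ − 3·√(np̄(1−p̄)) = 12.1818 − 3 × 3.4041 = 1.9694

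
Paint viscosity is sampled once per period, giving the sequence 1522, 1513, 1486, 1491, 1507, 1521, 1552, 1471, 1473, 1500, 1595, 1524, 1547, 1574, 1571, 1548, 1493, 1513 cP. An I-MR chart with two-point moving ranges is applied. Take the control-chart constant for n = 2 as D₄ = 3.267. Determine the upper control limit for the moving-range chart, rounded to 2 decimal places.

101.66

Moving ranges: 9, 27, 5, 16, 14, 31, 81, 2, 27, 95, 71, 23, 27, 3, 23, 55, 20; M̄R̄ = 529.0000 / 17 = 31.1176
UCL_MR = D₄·M̄R̄ = 3.267 × 31.1176 = 101.6614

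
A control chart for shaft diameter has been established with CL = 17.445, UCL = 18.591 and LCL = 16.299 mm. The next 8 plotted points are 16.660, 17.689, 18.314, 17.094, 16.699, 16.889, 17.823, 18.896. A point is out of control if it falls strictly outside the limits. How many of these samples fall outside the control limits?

1

Compare each point to [16.299, 18.591]: sample 8 = 18.896 > UCL.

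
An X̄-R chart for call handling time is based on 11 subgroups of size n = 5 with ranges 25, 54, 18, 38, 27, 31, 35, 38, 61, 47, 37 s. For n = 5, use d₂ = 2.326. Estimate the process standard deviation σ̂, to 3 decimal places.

16.063

R̄ = (25 + 54 + 18 + 38 + 27 + 31 + 35 + 38 + 61 + 47 + 37) / 11 = 37.3636
σ̂ = R̄ / d₂ = 37.3636 / 2.326 = 16.0635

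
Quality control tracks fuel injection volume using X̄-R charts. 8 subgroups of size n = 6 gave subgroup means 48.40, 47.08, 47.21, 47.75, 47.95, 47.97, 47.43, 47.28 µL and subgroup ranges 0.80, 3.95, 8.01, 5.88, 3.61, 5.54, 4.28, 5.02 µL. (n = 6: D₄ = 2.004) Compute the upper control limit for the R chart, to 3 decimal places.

R̄ = (0.80 + 3.95 + 8.01 + 5.88 + 3.61 + 5.54 + 4.28 + 5.02) / 8 = 37.0900 / 8 = 4.6362
UCL_R = D₄·R̄ = 2.004 × 4.6362 = 9.2910

9.291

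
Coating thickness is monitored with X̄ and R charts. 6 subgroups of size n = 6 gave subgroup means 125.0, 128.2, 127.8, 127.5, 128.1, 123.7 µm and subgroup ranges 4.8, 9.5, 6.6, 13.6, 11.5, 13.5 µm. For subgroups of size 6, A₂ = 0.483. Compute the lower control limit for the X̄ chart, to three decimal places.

121.927

X̄̄ = (125.0 + 128.2 + 127.8 + 127.5 + 128.1 + 123.7) / 6 = 760.3000 / 6 = 126.7167
R̄ = (4.8 + 9.5 + 6.6 + 13.6 + 11.5 + 13.5) / 6 = 59.5000 / 6 = 9.9167
LCL = X̄̄ − A₂·R̄ = 126.7167 − 0.483 × 9.9167 = 121.9269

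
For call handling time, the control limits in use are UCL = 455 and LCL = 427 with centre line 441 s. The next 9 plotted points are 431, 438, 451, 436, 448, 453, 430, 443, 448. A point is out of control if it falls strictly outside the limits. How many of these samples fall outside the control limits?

0

All 9 points lie within [427, 455].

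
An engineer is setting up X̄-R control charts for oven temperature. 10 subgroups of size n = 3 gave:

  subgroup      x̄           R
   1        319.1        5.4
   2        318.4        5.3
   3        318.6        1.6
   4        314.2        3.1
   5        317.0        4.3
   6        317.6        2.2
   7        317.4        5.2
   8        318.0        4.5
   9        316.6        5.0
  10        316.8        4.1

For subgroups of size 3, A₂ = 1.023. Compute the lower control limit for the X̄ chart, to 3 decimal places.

X̄̄ = (319.1 + 318.4 + 318.6 + 314.2 + 317.0 + 317.6 + 317.4 + 318.0 + 316.6 + 316.8) / 10 = 3173.7000 / 10 = 317.3700
R̄ = (5.4 + 5.3 + 1.6 + 3.1 + 4.3 + 2.2 + 5.2 + 4.5 + 5.0 + 4.1) / 10 = 40.7000 / 10 = 4.0700
LCL = X̄̄ − A₂·R̄ = 317.3700 − 1.023 × 4.0700 = 313.2064

313.206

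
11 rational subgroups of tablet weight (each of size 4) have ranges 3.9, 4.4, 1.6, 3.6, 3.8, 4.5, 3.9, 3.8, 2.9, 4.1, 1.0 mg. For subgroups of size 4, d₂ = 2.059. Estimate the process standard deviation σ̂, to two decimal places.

R̄ = (3.9 + 4.4 + 1.6 + 3.6 + 3.8 + 4.5 + 3.9 + 3.8 + 2.9 + 4.1 + 1.0) / 11 = 3.4091
σ̂ = R̄ / d₂ = 3.4091 / 2.059 = 1.6557

1.66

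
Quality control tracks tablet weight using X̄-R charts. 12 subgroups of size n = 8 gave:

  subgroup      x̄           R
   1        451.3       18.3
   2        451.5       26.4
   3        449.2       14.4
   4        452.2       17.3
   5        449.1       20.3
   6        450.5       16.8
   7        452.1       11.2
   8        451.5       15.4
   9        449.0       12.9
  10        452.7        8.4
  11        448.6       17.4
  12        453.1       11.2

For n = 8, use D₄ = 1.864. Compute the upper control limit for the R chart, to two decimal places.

R̄ = (18.3 + 26.4 + 14.4 + 17.3 + 20.3 + 16.8 + 11.2 + 15.4 + 12.9 + 8.4 + 17.4 + 11.2) / 12 = 190.0000 / 12 = 15.8333
UCL_R = D₄·R̄ = 1.864 × 15.8333 = 29.5133

29.51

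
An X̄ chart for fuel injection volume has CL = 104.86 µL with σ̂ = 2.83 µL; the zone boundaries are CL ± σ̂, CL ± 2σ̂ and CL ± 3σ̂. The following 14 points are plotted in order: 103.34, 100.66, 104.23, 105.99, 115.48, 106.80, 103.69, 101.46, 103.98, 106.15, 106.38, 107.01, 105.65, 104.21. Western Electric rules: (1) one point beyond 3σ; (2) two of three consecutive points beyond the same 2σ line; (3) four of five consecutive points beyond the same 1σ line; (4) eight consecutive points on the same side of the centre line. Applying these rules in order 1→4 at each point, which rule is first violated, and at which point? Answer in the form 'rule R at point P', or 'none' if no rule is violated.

Zone of each point (C = within 1σ̂, B = 1σ̂–2σ̂, A = 2σ̂–3σ̂, * = beyond 3σ̂; sign = side of CL): 1:-C, 2:-B, 3:-C, 4:+C, 5:+*, 6:+C, 7:-C, 8:-B, 9:-C, 10:+C, 11:+C, 12:+C, 13:+C, 14:-C
Rule 1 (one point beyond the 3σ limits) is satisfied at point 5.

rule 1 at point 5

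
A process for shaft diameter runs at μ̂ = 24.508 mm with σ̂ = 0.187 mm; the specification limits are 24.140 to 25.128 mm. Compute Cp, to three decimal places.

0.881

Cp = (USL − LSL) / (6σ̂) = (25.128 − 24.140) / (6 × 0.187) = 0.9880 / 1.1220 = 0.8806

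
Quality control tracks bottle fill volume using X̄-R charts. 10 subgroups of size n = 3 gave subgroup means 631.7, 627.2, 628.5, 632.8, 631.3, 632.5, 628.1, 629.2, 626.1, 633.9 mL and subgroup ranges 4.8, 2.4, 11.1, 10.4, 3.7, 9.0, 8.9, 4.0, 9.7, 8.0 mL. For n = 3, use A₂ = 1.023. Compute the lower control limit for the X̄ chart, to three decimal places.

X̄̄ = (631.7 + 627.2 + 628.5 + 632.8 + 631.3 + 632.5 + 628.1 + 629.2 + 626.1 + 633.9) / 10 = 6301.3000 / 10 = 630.1300
R̄ = (4.8 + 2.4 + 11.1 + 10.4 + 3.7 + 9.0 + 8.9 + 4.0 + 9.7 + 8.0) / 10 = 72.0000 / 10 = 7.2000
LCL = X̄̄ − A₂·R̄ = 630.1300 − 1.023 × 7.2000 = 622.7644

622.764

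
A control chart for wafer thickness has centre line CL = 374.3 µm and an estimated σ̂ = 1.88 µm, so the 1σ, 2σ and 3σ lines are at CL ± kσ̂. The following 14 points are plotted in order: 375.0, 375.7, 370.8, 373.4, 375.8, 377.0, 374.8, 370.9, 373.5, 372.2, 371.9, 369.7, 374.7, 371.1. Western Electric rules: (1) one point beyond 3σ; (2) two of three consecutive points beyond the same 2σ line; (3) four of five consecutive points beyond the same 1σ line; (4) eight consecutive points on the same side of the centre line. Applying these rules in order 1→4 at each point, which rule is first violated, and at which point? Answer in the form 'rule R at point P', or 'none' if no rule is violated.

rule 3 at point 12

Zone of each point (C = within 1σ̂, B = 1σ̂–2σ̂, A = 2σ̂–3σ̂, * = beyond 3σ̂; sign = side of CL): 1:+C, 2:+C, 3:-B, 4:-C, 5:+C, 6:+B, 7:+C, 8:-B, 9:-C, 10:-B, 11:-B, 12:-A, 13:+C, 14:-B
Rule 3 (four of five consecutive points beyond the same 1σ limit) is satisfied at point 12.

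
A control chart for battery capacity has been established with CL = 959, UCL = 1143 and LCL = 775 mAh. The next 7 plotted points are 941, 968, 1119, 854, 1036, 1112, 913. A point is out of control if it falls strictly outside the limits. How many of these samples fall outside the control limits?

0

All 7 points lie within [775, 1143].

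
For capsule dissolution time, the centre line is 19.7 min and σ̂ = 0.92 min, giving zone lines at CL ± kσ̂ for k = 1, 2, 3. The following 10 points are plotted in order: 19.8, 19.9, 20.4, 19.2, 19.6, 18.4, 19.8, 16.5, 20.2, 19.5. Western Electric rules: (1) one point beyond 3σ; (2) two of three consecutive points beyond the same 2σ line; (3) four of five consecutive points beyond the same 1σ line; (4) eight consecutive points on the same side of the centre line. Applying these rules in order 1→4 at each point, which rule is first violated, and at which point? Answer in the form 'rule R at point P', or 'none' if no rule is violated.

rule 1 at point 8

Zone of each point (C = within 1σ̂, B = 1σ̂–2σ̂, A = 2σ̂–3σ̂, * = beyond 3σ̂; sign = side of CL): 1:+C, 2:+C, 3:+C, 4:-C, 5:-C, 6:-B, 7:+C, 8:-*, 9:+C, 10:-C
Rule 1 (one point beyond the 3σ limits) is satisfied at point 8.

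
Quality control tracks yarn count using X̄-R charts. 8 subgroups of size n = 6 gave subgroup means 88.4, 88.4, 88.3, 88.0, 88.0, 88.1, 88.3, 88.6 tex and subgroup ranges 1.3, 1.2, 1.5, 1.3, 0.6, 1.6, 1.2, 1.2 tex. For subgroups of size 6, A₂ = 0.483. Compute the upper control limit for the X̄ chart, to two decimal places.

X̄̄ = (88.4 + 88.4 + 88.3 + 88.0 + 88.0 + 88.1 + 88.3 + 88.6) / 8 = 706.1000 / 8 = 88.2625
R̄ = (1.3 + 1.2 + 1.5 + 1.3 + 0.6 + 1.6 + 1.2 + 1.2) / 8 = 9.9000 / 8 = 1.2375
UCL = X̄̄ + A₂·R̄ = 88.2625 + 0.483 × 1.2375 = 88.8602

88.86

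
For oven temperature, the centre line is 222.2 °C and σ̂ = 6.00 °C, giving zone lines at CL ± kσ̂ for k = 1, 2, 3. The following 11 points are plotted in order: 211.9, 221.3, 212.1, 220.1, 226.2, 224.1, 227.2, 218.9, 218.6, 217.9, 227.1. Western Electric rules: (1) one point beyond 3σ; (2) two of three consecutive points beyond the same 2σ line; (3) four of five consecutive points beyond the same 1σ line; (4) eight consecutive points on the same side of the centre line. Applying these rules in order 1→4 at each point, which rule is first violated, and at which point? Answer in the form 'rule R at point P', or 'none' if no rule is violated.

Zone of each point (C = within 1σ̂, B = 1σ̂–2σ̂, A = 2σ̂–3σ̂, * = beyond 3σ̂; sign = side of CL): 1:-B, 2:-C, 3:-B, 4:-C, 5:+C, 6:+C, 7:+C, 8:-C, 9:-C, 10:-C, 11:+C
No rule fires across all 11 points.

none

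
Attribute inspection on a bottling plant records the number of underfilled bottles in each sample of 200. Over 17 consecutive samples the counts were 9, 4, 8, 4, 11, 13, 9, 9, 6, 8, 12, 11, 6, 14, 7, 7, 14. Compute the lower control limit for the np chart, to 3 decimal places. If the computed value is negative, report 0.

0.173

p̄ = Σdᵢ / (k·n) = 152 / (17 × 200) = 0.04471
LCL = np̄ − 3·√(np̄(1−p̄)) = 8.9412 − 3 × 2.9226 = 0.1734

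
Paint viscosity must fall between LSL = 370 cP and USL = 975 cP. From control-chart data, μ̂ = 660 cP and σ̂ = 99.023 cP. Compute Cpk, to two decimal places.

0.98

Cpu = (USL − μ̂) / (3σ̂) = (975 − 660) / (3 × 99.023) = 1.0604; Cpl = (μ̂ − LSL) / (3σ̂) = (660 − 370) / (3 × 99.023) = 0.9762; Cpk = min(Cpu, Cpl) = 0.9762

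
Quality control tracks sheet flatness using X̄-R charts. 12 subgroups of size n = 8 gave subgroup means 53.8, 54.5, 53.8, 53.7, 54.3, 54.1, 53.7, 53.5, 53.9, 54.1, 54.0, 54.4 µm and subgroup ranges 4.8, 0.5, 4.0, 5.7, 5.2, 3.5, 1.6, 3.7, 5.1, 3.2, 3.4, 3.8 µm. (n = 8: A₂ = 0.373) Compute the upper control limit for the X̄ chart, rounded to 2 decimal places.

55.37

X̄̄ = (53.8 + 54.5 + 53.8 + 53.7 + 54.3 + 54.1 + 53.7 + 53.5 + 53.9 + 54.1 + 54.0 + 54.4) / 12 = 647.8000 / 12 = 53.9833
R̄ = (4.8 + 0.5 + 4.0 + 5.7 + 5.2 + 3.5 + 1.6 + 3.7 + 5.1 + 3.2 + 3.4 + 3.8) / 12 = 44.5000 / 12 = 3.7083
UCL = X̄̄ + A₂·R̄ = 53.9833 + 0.373 × 3.7083 = 55.3665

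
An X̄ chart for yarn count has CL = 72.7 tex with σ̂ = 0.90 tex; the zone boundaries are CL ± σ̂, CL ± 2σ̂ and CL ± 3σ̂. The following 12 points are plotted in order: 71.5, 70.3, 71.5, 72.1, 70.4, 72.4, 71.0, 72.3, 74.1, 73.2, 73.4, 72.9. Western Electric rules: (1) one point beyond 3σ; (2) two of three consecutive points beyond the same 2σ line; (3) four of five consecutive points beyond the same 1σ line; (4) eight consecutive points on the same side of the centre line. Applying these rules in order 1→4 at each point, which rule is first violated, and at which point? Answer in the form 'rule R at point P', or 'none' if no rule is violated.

rule 3 at point 5

Zone of each point (C = within 1σ̂, B = 1σ̂–2σ̂, A = 2σ̂–3σ̂, * = beyond 3σ̂; sign = side of CL): 1:-B, 2:-A, 3:-B, 4:-C, 5:-A, 6:-C, 7:-B, 8:-C, 9:+B, 10:+C, 11:+C, 12:+C
Rule 3 (four of five consecutive points beyond the same 1σ limit) is satisfied at point 5.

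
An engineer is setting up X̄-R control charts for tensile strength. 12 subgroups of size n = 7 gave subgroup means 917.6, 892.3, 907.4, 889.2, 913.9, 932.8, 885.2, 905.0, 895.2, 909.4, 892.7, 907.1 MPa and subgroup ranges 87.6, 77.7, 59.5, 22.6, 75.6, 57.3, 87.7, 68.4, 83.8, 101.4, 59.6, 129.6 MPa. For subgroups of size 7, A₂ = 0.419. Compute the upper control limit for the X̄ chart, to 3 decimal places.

X̄̄ = (917.6 + 892.3 + 907.4 + 889.2 + 913.9 + 932.8 + 885.2 + 905.0 + 895.2 + 909.4 + 892.7 + 907.1) / 12 = 10847.8000 / 12 = 903.9833
R̄ = (87.6 + 77.7 + 59.5 + 22.6 + 75.6 + 57.3 + 87.7 + 68.4 + 83.8 + 101.4 + 59.6 + 129.6) / 12 = 910.8000 / 12 = 75.9000
UCL = X̄̄ + A₂·R̄ = 903.9833 + 0.419 × 75.9000 = 935.7854

935.785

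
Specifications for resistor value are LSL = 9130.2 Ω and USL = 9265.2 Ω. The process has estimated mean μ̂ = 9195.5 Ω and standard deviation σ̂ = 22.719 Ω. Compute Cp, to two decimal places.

Cp = (USL − LSL) / (6σ̂) = (9265.2 − 9130.2) / (6 × 22.719) = 135.0000 / 136.3140 = 0.9904

0.99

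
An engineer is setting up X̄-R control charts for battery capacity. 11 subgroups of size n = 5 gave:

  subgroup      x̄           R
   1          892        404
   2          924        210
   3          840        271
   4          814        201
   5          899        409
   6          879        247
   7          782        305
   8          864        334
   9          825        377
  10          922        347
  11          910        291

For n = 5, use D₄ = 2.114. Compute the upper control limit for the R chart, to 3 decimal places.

652.649

R̄ = (404 + 210 + 271 + 201 + 409 + 247 + 305 + 334 + 377 + 347 + 291) / 11 = 3396.0000 / 11 = 308.7273
UCL_R = D₄·R̄ = 2.114 × 308.7273 = 652.6495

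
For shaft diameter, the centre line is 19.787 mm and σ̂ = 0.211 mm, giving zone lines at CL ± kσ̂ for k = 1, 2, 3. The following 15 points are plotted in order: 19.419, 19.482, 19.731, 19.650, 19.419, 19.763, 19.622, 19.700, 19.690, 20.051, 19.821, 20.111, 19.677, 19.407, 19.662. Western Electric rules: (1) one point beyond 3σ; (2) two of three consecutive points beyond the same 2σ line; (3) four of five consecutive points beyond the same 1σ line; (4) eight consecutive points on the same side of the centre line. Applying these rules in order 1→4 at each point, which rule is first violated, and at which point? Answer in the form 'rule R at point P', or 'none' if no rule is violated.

rule 4 at point 8

Zone of each point (C = within 1σ̂, B = 1σ̂–2σ̂, A = 2σ̂–3σ̂, * = beyond 3σ̂; sign = side of CL): 1:-B, 2:-B, 3:-C, 4:-C, 5:-B, 6:-C, 7:-C, 8:-C, 9:-C, 10:+B, 11:+C, 12:+B, 13:-C, 14:-B, 15:-C
Rule 4 (eight consecutive points on the same side of the centre line) is satisfied at point 8.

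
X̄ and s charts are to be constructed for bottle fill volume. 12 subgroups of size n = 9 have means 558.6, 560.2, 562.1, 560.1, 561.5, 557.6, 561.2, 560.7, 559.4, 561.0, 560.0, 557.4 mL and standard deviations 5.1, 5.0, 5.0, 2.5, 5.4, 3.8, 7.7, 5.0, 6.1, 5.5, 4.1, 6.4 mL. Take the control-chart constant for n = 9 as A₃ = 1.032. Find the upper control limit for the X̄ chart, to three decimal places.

565.281

X̄̄ = (558.6 + 560.2 + 562.1 + 560.1 + 561.5 + 557.6 + 561.2 + 560.7 + 559.4 + 561.0 + 560.0 + 557.4) / 12 = 559.9833
s̄ = (5.1 + 5.0 + 5.0 + 2.5 + 5.4 + 3.8 + 7.7 + 5.0 + 6.1 + 5.5 + 4.1 + 6.4) / 12 = 5.1333
UCL = X̄̄ + A₃·s̄ = 559.9833 + 1.032 × 5.1333 = 565.2809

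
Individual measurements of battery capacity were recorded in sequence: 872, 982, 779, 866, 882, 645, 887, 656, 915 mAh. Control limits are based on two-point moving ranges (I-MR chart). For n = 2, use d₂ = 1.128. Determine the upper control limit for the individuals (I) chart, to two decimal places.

X̄ = (872 + 982 + 779 + 866 + 882 + 645 + 887 + 656 + 915) / 9 = 831.5556
Moving ranges: 110, 203, 87, 16, 237, 242, 231, 259; M̄R̄ = 1385.0000 / 8 = 173.1250
UCL = X̄ + 3·M̄R̄/d₂ = 831.5556 + 3 × 173.1250 / 1.128 = 1291.9944

1291.99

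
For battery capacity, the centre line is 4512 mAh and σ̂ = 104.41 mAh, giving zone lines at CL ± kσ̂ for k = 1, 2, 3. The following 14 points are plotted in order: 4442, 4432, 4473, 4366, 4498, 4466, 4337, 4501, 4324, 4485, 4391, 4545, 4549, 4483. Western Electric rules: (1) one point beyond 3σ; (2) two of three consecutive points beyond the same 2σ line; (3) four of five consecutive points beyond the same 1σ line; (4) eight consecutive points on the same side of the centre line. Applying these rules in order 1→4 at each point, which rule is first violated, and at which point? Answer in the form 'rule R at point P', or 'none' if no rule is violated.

Zone of each point (C = within 1σ̂, B = 1σ̂–2σ̂, A = 2σ̂–3σ̂, * = beyond 3σ̂; sign = side of CL): 1:-C, 2:-C, 3:-C, 4:-B, 5:-C, 6:-C, 7:-B, 8:-C, 9:-B, 10:-C, 11:-B, 12:+C, 13:+C, 14:-C
Rule 4 (eight consecutive points on the same side of the centre line) is satisfied at point 8.

rule 4 at point 8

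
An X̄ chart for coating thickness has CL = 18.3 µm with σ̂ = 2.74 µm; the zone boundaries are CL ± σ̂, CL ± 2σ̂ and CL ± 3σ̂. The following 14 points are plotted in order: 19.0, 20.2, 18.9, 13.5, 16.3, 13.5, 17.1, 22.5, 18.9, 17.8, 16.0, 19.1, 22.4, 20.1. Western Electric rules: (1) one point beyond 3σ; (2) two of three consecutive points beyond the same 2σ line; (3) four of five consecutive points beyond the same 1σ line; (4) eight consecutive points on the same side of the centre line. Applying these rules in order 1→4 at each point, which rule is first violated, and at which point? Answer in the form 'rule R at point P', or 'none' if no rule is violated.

Zone of each point (C = within 1σ̂, B = 1σ̂–2σ̂, A = 2σ̂–3σ̂, * = beyond 3σ̂; sign = side of CL): 1:+C, 2:+C, 3:+C, 4:-B, 5:-C, 6:-B, 7:-C, 8:+B, 9:+C, 10:-C, 11:-C, 12:+C, 13:+B, 14:+C
No rule fires across all 14 points.

none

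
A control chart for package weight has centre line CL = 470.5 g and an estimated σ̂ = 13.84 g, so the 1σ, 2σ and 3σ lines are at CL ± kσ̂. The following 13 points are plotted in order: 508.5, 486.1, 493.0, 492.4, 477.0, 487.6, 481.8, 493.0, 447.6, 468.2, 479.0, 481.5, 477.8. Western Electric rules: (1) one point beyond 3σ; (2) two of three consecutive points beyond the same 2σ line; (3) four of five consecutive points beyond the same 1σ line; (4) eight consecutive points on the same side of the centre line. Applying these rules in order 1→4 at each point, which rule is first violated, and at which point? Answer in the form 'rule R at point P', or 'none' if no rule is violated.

rule 3 at point 4

Zone of each point (C = within 1σ̂, B = 1σ̂–2σ̂, A = 2σ̂–3σ̂, * = beyond 3σ̂; sign = side of CL): 1:+A, 2:+B, 3:+B, 4:+B, 5:+C, 6:+B, 7:+C, 8:+B, 9:-B, 10:-C, 11:+C, 12:+C, 13:+C
Rule 3 (four of five consecutive points beyond the same 1σ limit) is satisfied at point 4.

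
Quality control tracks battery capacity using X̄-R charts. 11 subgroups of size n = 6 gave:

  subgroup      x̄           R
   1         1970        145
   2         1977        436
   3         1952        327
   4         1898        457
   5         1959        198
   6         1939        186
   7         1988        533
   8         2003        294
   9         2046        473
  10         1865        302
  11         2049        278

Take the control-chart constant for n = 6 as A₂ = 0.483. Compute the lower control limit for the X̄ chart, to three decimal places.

1808.472

X̄̄ = (1970 + 1977 + 1952 + 1898 + 1959 + 1939 + 1988 + 2003 + 2046 + 1865 + 2049) / 11 = 21646.0000 / 11 = 1967.8182
R̄ = (145 + 436 + 327 + 457 + 198 + 186 + 533 + 294 + 473 + 302 + 278) / 11 = 3629.0000 / 11 = 329.9091
LCL = X̄̄ − A₂·R̄ = 1967.8182 − 0.483 × 329.9091 = 1808.4721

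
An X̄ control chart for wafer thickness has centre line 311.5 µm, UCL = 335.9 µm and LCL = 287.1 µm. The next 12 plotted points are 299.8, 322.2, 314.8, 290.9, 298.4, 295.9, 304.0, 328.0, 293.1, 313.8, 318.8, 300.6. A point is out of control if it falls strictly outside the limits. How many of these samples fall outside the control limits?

0

All 12 points lie within [287.1, 335.9].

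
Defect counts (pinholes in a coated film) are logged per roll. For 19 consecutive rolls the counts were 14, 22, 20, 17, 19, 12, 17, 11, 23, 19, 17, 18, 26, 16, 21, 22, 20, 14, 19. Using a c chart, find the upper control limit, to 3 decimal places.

c̄ = (14 + 22 + 20 + 17 + 19 + 12 + 17 + 11 + 23 + 19 + 17 + 18 + 26 + 16 + 21 + 22 + 20 + 14 + 19) / 19 = 347 / 19 = 18.2632
UCL = c̄ + 3√c̄ = 18.2632 + 3 × √18.2632 = 18.2632 + 3 × 4.2735 = 31.0838

31.084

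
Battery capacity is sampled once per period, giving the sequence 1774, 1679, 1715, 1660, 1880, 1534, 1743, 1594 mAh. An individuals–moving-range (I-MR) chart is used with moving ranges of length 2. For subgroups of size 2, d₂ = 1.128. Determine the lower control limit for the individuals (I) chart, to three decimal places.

1275.642

X̄ = (1774 + 1679 + 1715 + 1660 + 1880 + 1534 + 1743 + 1594) / 8 = 1697.3750
Moving ranges: 95, 36, 55, 220, 346, 209, 149; M̄R̄ = 1110.0000 / 7 = 158.5714
LCL = X̄ − 3·M̄R̄/d₂ = 1697.3750 − 3 × 158.5714 / 1.128 = 1275.6425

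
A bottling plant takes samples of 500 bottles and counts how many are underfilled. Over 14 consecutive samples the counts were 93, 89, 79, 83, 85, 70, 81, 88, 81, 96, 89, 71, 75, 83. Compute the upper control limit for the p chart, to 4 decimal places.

p̄ = Σdᵢ / (k·n) = 1163 / (14 × 500) = 0.16614
UCL = p̄ + 3·√(p̄(1−p̄)/n) = 0.16614 + 3 × √(0.16614×0.83386/500) = 0.16614 + 3 × 0.01665 = 0.21608

0.2161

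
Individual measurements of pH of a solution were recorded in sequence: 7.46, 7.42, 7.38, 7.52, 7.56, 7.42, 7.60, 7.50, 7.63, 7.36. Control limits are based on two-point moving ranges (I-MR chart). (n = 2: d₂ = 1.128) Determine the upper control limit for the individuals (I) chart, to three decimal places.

X̄ = (7.46 + 7.42 + 7.38 + 7.52 + 7.56 + 7.42 + 7.60 + 7.50 + 7.63 + 7.36) / 10 = 7.4850
Moving ranges: 0.04, 0.04, 0.14, 0.04, 0.14, 0.18, 0.10, 0.13, 0.27; M̄R̄ = 1.0800 / 9 = 0.1200
UCL = X̄ + 3·M̄R̄/d₂ = 7.4850 + 3 × 0.1200 / 1.128 = 7.8041

7.804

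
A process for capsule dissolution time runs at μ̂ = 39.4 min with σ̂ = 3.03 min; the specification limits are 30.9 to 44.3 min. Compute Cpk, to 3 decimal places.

Cpu = (USL − μ̂) / (3σ̂) = (44.3 − 39.4) / (3 × 3.03) = 0.5391; Cpl = (μ̂ − LSL) / (3σ̂) = (39.4 − 30.9) / (3 × 3.03) = 0.9351; Cpk = min(Cpu, Cpl) = 0.5391

0.539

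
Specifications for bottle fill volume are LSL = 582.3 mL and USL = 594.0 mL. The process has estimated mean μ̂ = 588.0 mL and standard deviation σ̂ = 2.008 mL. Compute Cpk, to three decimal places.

Cpu = (USL − μ̂) / (3σ̂) = (594.0 − 588.0) / (3 × 2.008) = 0.9960; Cpl = (μ̂ − LSL) / (3σ̂) = (588.0 − 582.3) / (3 × 2.008) = 0.9462; Cpk = min(Cpu, Cpl) = 0.9462

0.946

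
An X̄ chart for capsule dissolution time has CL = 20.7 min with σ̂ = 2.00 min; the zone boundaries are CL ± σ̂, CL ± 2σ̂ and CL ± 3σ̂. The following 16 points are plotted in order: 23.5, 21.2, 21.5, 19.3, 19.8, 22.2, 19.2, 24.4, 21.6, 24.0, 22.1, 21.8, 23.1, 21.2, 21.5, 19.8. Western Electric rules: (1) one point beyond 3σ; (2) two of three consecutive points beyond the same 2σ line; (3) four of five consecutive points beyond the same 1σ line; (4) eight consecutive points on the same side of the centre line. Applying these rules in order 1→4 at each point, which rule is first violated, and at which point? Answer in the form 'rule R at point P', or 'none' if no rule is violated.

rule 4 at point 15

Zone of each point (C = within 1σ̂, B = 1σ̂–2σ̂, A = 2σ̂–3σ̂, * = beyond 3σ̂; sign = side of CL): 1:+B, 2:+C, 3:+C, 4:-C, 5:-C, 6:+C, 7:-C, 8:+B, 9:+C, 10:+B, 11:+C, 12:+C, 13:+B, 14:+C, 15:+C, 16:-C
Rule 4 (eight consecutive points on the same side of the centre line) is satisfied at point 15.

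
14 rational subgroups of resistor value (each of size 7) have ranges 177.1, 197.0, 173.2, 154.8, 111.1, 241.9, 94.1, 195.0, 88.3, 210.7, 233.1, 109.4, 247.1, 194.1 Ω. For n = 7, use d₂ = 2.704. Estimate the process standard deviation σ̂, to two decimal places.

R̄ = (177.1 + 197.0 + 173.2 + 154.8 + 111.1 + 241.9 + 94.1 + 195.0 + 88.3 + 210.7 + 233.1 + 109.4 + 247.1 + 194.1) / 14 = 173.3500
σ̂ = R̄ / d₂ = 173.3500 / 2.704 = 64.1087

64.11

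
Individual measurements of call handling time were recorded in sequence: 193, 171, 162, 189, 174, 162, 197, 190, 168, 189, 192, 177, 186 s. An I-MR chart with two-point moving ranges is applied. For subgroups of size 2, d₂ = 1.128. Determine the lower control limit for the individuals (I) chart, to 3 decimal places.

X̄ = (193 + 171 + 162 + 189 + 174 + 162 + 197 + 190 + 168 + 189 + 192 + 177 + 186) / 13 = 180.7692
Moving ranges: 22, 9, 27, 15, 12, 35, 7, 22, 21, 3, 15, 9; M̄R̄ = 197.0000 / 12 = 16.4167
LCL = X̄ − 3·M̄R̄/d₂ = 180.7692 − 3 × 16.4167 / 1.128 = 137.1079

137.108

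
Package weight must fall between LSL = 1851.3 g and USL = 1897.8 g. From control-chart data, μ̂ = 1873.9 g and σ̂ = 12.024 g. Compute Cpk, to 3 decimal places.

0.627

Cpu = (USL − μ̂) / (3σ̂) = (1897.8 − 1873.9) / (3 × 12.024) = 0.6626; Cpl = (μ̂ − LSL) / (3σ̂) = (1873.9 − 1851.3) / (3 × 12.024) = 0.6265; Cpk = min(Cpu, Cpl) = 0.6265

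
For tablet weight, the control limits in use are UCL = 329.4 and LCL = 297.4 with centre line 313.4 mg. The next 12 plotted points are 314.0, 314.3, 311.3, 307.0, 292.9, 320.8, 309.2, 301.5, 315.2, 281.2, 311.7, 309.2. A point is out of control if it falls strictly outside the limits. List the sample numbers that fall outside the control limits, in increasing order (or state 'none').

5, 10

Compare each point to [297.4, 329.4]: sample 5 = 292.9 < LCL; sample 10 = 281.2 < LCL.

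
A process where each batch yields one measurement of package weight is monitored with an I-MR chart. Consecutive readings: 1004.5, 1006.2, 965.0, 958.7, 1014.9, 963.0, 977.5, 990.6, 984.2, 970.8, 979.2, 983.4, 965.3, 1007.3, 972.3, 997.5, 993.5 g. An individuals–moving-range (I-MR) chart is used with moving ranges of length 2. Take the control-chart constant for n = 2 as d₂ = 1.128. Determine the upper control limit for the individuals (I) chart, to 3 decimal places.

1041.129

X̄ = (1004.5 + 1006.2 + 965.0 + 958.7 + 1014.9 + 963.0 + 977.5 + 990.6 + 984.2 + 970.8 + 979.2 + 983.4 + 965.3 + 1007.3 + 972.3 + 997.5 + 993.5) / 17 = 984.3471
Moving ranges: 1.7, 41.2, 6.3, 56.2, 51.9, 14.5, 13.1, 6.4, 13.4, 8.4, 4.2, 18.1, 42.0, 35.0, 25.2, 4.0; M̄R̄ = 341.6000 / 16 = 21.3500
UCL = X̄ + 3·M̄R̄/d₂ = 984.3471 + 3 × 21.3500 / 1.128 = 1041.1290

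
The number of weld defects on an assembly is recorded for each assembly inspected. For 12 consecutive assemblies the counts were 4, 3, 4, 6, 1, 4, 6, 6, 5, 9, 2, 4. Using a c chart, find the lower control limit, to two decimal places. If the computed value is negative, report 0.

0.00

c̄ = (4 + 3 + 4 + 6 + 1 + 4 + 6 + 6 + 5 + 9 + 2 + 4) / 12 = 54 / 12 = 4.5000
LCL = c̄ − 3√c̄ = 4.5000 − 3 × 2.1213 = -1.8640 → 0 (cannot be negative)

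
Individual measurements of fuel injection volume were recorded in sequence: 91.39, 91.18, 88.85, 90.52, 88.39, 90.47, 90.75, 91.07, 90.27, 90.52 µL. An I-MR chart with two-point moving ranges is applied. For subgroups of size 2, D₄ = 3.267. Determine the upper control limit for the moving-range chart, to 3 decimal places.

Moving ranges: 0.21, 2.33, 1.67, 2.13, 2.08, 0.28, 0.32, 0.80, 0.25; M̄R̄ = 10.0700 / 9 = 1.1189
UCL_MR = D₄·M̄R̄ = 3.267 × 1.1189 = 3.6554

3.655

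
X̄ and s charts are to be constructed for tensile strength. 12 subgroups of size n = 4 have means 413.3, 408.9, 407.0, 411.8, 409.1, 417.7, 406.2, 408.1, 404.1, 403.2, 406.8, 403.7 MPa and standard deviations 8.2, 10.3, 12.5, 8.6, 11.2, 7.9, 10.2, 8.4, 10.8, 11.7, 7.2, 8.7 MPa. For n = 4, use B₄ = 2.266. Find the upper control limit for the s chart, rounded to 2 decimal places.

21.85

s̄ = (8.2 + 10.3 + 12.5 + 8.6 + 11.2 + 7.9 + 10.2 + 8.4 + 10.8 + 11.7 + 7.2 + 8.7) / 12 = 9.6417
UCL_s = B₄·s̄ = 2.266 × 9.6417 = 21.8480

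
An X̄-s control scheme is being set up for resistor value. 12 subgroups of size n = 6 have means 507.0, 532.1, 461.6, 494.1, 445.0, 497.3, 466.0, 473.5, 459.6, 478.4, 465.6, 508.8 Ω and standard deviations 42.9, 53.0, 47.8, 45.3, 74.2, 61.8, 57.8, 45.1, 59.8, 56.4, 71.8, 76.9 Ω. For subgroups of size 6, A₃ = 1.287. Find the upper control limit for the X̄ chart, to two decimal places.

X̄̄ = (507.0 + 532.1 + 461.6 + 494.1 + 445.0 + 497.3 + 466.0 + 473.5 + 459.6 + 478.4 + 465.6 + 508.8) / 12 = 482.4167
s̄ = (42.9 + 53.0 + 47.8 + 45.3 + 74.2 + 61.8 + 57.8 + 45.1 + 59.8 + 56.4 + 71.8 + 76.9) / 12 = 57.7333
UCL = X̄̄ + A₃·s̄ = 482.4167 + 1.287 × 57.7333 = 556.7195

556.72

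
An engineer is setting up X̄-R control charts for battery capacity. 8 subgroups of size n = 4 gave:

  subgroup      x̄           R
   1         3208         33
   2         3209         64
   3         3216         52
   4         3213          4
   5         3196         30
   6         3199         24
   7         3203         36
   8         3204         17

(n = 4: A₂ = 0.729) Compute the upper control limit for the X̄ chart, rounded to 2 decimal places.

X̄̄ = (3208 + 3209 + 3216 + 3213 + 3196 + 3199 + 3203 + 3204) / 8 = 25648.0000 / 8 = 3206.0000
R̄ = (33 + 64 + 52 + 4 + 30 + 24 + 36 + 17) / 8 = 260.0000 / 8 = 32.5000
UCL = X̄̄ + A₂·R̄ = 3206.0000 + 0.729 × 32.5000 = 3229.6925

3229.69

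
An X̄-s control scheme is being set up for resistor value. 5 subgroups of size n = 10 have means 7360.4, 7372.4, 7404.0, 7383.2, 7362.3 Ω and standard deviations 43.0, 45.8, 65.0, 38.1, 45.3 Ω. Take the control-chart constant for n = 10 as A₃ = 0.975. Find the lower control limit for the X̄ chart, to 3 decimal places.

X̄̄ = (7360.4 + 7372.4 + 7404.0 + 7383.2 + 7362.3) / 5 = 7376.4600
s̄ = (43.0 + 45.8 + 65.0 + 38.1 + 45.3) / 5 = 47.4400
LCL = X̄̄ − A₃·s̄ = 7376.4600 − 0.975 × 47.4400 = 7330.2060

7330.206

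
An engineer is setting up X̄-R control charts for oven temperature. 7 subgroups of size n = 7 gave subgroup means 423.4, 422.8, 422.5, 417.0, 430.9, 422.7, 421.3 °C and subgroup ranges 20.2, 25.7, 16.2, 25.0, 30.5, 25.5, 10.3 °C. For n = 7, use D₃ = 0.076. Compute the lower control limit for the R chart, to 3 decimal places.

R̄ = (20.2 + 25.7 + 16.2 + 25.0 + 30.5 + 25.5 + 10.3) / 7 = 153.4000 / 7 = 21.9143
LCL_R = D₃·R̄ = 0.076 × 21.9143 = 1.6655

1.665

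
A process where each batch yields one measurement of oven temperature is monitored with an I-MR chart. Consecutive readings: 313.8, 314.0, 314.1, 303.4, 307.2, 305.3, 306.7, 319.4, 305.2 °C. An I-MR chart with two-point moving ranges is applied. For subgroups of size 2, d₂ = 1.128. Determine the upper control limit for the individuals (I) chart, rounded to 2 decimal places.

324.86

X̄ = (313.8 + 314.0 + 314.1 + 303.4 + 307.2 + 305.3 + 306.7 + 319.4 + 305.2) / 9 = 309.9000
Moving ranges: 0.2, 0.1, 10.7, 3.8, 1.9, 1.4, 12.7, 14.2; M̄R̄ = 45.0000 / 8 = 5.6250
UCL = X̄ + 3·M̄R̄/d₂ = 309.9000 + 3 × 5.6250 / 1.128 = 324.8601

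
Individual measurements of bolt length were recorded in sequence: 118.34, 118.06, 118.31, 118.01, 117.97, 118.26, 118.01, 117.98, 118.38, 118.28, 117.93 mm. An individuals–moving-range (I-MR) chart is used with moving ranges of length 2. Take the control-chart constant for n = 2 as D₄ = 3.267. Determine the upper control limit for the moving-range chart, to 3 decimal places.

0.748

Moving ranges: 0.28, 0.25, 0.30, 0.04, 0.29, 0.25, 0.03, 0.40, 0.10, 0.35; M̄R̄ = 2.2900 / 10 = 0.2290
UCL_MR = D₄·M̄R̄ = 3.267 × 0.2290 = 0.7481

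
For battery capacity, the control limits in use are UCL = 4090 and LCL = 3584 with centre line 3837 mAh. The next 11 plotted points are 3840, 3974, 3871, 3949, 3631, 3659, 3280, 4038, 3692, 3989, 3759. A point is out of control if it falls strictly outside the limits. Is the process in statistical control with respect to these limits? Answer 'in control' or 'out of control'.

Compare each point to [3584, 4090]: sample 7 = 3280 < LCL.

out of control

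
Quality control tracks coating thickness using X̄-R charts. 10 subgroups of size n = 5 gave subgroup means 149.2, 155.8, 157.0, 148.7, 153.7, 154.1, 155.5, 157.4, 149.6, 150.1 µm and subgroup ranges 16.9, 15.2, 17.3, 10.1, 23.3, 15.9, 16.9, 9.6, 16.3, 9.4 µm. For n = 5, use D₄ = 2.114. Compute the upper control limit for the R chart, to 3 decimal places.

R̄ = (16.9 + 15.2 + 17.3 + 10.1 + 23.3 + 15.9 + 16.9 + 9.6 + 16.3 + 9.4) / 10 = 150.9000 / 10 = 15.0900
UCL_R = D₄·R̄ = 2.114 × 15.0900 = 31.9003

31.900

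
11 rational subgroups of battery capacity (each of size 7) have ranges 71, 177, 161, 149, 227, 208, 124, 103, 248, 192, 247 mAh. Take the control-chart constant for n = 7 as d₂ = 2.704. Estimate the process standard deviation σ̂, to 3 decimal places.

R̄ = (71 + 177 + 161 + 149 + 227 + 208 + 124 + 103 + 248 + 192 + 247) / 11 = 173.3636
σ̂ = R̄ / d₂ = 173.3636 / 2.704 = 64.1138

64.114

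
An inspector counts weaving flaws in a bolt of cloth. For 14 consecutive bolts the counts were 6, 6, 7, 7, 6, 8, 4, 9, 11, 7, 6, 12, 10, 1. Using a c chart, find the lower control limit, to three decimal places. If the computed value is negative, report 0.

c̄ = (6 + 6 + 7 + 7 + 6 + 8 + 4 + 9 + 11 + 7 + 6 + 12 + 10 + 1) / 14 = 100 / 14 = 7.1429
LCL = c̄ − 3√c̄ = 7.1429 − 3 × 2.6726 = -0.8750 → 0 (cannot be negative)

0.000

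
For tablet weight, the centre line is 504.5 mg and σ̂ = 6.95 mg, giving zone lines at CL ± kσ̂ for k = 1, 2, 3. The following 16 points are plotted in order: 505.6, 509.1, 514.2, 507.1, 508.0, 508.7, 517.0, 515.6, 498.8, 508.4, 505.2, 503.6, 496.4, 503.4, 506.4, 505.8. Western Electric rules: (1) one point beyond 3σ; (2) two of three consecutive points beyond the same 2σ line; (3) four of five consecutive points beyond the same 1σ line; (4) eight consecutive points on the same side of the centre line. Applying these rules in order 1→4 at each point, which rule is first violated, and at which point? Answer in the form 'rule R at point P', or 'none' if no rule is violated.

Zone of each point (C = within 1σ̂, B = 1σ̂–2σ̂, A = 2σ̂–3σ̂, * = beyond 3σ̂; sign = side of CL): 1:+C, 2:+C, 3:+B, 4:+C, 5:+C, 6:+C, 7:+B, 8:+B, 9:-C, 10:+C, 11:+C, 12:-C, 13:-B, 14:-C, 15:+C, 16:+C
Rule 4 (eight consecutive points on the same side of the centre line) is satisfied at point 8.

rule 4 at point 8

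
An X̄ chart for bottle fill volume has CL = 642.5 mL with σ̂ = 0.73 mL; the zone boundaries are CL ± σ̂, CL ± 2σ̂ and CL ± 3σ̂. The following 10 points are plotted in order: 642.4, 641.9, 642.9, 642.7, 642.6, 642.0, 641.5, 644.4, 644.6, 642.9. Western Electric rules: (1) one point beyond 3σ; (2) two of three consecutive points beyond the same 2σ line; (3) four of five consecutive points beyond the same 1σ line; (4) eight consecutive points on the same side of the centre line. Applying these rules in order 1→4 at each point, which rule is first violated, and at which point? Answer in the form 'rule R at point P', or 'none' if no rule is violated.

Zone of each point (C = within 1σ̂, B = 1σ̂–2σ̂, A = 2σ̂–3σ̂, * = beyond 3σ̂; sign = side of CL): 1:-C, 2:-C, 3:+C, 4:+C, 5:+C, 6:-C, 7:-B, 8:+A, 9:+A, 10:+C
Rule 2 (two of three consecutive points beyond the same 2σ limit) is satisfied at point 9.

rule 2 at point 9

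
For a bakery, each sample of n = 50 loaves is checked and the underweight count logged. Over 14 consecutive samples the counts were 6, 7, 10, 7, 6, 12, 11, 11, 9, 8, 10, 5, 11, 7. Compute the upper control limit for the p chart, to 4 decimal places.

0.3313

p̄ = Σdᵢ / (k·n) = 120 / (14 × 50) = 0.17143
UCL = p̄ + 3·√(p̄(1−p̄)/n) = 0.17143 + 3 × √(0.17143×0.82857/50) = 0.17143 + 3 × 0.05330 = 0.33133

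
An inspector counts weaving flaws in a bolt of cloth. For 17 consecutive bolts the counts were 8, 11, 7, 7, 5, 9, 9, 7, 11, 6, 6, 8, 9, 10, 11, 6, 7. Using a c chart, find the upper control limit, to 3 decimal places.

c̄ = (8 + 11 + 7 + 7 + 5 + 9 + 9 + 7 + 11 + 6 + 6 + 8 + 9 + 10 + 11 + 6 + 7) / 17 = 137 / 17 = 8.0588
UCL = c̄ + 3√c̄ = 8.0588 + 3 × √8.0588 = 8.0588 + 3 × 2.8388 = 16.5752

16.575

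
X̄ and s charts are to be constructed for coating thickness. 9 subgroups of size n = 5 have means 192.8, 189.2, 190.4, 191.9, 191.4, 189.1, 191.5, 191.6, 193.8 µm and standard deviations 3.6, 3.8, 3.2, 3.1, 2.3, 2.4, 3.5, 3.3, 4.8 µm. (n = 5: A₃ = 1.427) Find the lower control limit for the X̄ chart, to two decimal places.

186.54

X̄̄ = (192.8 + 189.2 + 190.4 + 191.9 + 191.4 + 189.1 + 191.5 + 191.6 + 193.8) / 9 = 191.3000
s̄ = (3.6 + 3.8 + 3.2 + 3.1 + 2.3 + 2.4 + 3.5 + 3.3 + 4.8) / 9 = 3.3333
LCL = X̄̄ − A₃·s̄ = 191.3000 − 1.427 × 3.3333 = 186.5433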